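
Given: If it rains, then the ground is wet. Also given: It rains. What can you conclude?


Modus ponens: P → Q, P ⊢ Q
P: it rains
Q: the ground is wet
We have P → Q and P is true.
By modus ponens, Q must be true.

The ground is wet


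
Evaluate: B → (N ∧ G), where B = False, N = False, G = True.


B = False, N = False, G = True
Step 1: N ∧ G = False AND True = False
Step 2: B → (False): false only when B=True and consequent=False.
Result: True

True


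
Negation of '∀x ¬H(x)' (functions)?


Original: ∀x ¬H(x)
Rule: ¬∀→∃, ¬∃→∀, negate predicate.
Negation: ∃x H(x)

∃x H(x)


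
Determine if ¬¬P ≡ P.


Expression 1: ¬¬P
Expression 2: P
Truth table (P | Expr1 Expr2):
  T |   T     T
  F |   F     F
All 2 rows agree, so the expressions are logically equivalent.

Yes


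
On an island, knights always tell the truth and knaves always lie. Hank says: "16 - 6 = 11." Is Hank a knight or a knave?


Statement: "16 - 6 = 11."
Actual: 16 - 6 = 10
Claimed: 11
Statement is FALSE → Hank lies → Knave

Knave


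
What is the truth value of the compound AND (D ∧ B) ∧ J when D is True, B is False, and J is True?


D = True, B = False, J = True
Step 1: D ∧ B = True AND False = False
Step 2: False ∧ J = False AND True = False
AND is true only when ALL operands are true.

False


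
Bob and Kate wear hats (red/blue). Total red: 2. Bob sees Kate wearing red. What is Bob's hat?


Total red = 2, Kate = red
Red accounted for: 1
Remaining for Bob: 1
Bob's hat is red.

red


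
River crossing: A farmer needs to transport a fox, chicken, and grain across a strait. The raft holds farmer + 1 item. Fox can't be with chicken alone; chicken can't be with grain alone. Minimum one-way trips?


1. farmer+chicken → 2. farmer ← 3. farmer+fox → 4. farmer+chicken ← 5. farmer+grain → 6. farmer ← 7. farmer+chicken →
Minimum trips = 7

7


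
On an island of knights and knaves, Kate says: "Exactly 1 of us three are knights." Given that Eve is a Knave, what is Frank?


Kate claims exactly 1 knights among Kate, Eve, Frank.
Given: Eve is a Knave.

Case 1: Kate is a Knight (tells truth)
  Then exactly 1 of the three are knights.
  Counting Kate, Eve: 1 knight(s) so far. Need 0 more → Frank = Knave.
Case 2: Kate is a Knave (lies)
  Then the count is NOT 1.
  If Frank = Knight, count = 1 = 1 → claim would be true, contradicts lie.
  If Frank = Knave, count = 0 ≠ 1 → lie confirmed ✓

Frank is a Knave.

Knave


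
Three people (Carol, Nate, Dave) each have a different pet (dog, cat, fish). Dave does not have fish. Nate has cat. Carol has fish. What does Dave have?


From clues:
  Carol → fish
  Nate → cat
By elimination, Dave gets the remaining.

dog


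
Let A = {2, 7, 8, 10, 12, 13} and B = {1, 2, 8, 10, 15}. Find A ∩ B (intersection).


A = {2, 7, 8, 10, 12, 13}
B = {1, 2, 8, 10, 15}
Operation: intersection
Elements in both: 2, 8, 10

{2, 8, 10}


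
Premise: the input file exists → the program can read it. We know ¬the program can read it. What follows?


Modus tollens: P → Q, ¬Q ⊢ ¬P
P: the input file exists
Q: the program can read it
We have P → Q and Q is false.
By modus tollens, P must be false.

It is not the case that the input file exists


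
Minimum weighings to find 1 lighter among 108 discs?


Each weighing has 3 outcomes (left heavy / balance / right heavy), so k weighings distinguish at most 3^k cases; splitting into three near-equal groups achieves this.
Need 3^k ≥ 108: 3^4 = 81 < 108 ≤ 3^5 = 243
k = ⌈log₃(108)⌉ = 5

5


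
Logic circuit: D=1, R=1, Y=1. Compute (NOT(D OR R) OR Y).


D OR R = 1
NOT(1) = 0
0 OR 1 = 1

1


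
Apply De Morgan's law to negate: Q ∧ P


De Morgan's law: ¬(P ∧ Q) ≡ ¬P ∨ ¬Q
¬(Q ∧ P) = ¬Q ∨ ¬P

¬Q ∨ ¬P


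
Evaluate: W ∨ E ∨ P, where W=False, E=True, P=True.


W = False, E = True, P = True
Expression: W ∨ E ∨ P
Step 1: W ∨ E = False OR True = True
Step 2: (True) ∨ P = True OR True = True

True


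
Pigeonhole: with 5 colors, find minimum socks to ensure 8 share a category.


Pigeonhole: to guarantee k in one of n categories, need (k-1)×n + 1.
k = 8, n = 5
Minimum = (8-1) × 5 + 1 = 7 × 5 + 1

36


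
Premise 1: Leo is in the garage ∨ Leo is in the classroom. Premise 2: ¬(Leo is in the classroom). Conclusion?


Disjunctive syllogism: P ∨ Q, ¬P ⊢ Q
Disjunction: Leo is in the garage ∨ Leo is in the classroom
We know it is not the case that Leo is in the classroom.
By disjunctive syllogism, the other disjunct must be true.

Leo is in the garage


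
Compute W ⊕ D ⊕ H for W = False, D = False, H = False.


W = False, D = False, H = False
Step 1: W ⊕ D = False XOR False = False
Step 2: False ⊕ H = False XOR False = False
XOR is true when an odd number of operands are true.

False


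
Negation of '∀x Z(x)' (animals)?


Original: ∀x Z(x)
Rule: ¬∀→∃, ¬∃→∀, negate predicate.
Negation: ∃x ¬Z(x)

∃x ¬Z(x)


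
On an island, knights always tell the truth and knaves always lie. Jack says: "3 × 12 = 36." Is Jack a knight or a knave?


Statement: "3 × 12 = 36."
Actual: 3 × 12 = 36
Claimed: 36
Statement is TRUE → Jack tells the truth → Knight

Knight


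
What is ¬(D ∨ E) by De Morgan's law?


De Morgan's law: ¬(P ∨ Q) ≡ ¬P ∧ ¬Q
¬(D ∨ E) = ¬D ∧ ¬E

¬D ∧ ¬E


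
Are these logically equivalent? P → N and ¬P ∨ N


Expression 1: P → N
Expression 2: ¬P ∨ N
Truth table (P N | Expr1 Expr2):
  T T |   T     T
  T F |   F     F
  F T |   T     T
  F F |   T     T
All 4 rows agree, so the expressions are logically equivalent.

Yes


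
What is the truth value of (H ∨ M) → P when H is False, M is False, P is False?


H = False, M = False, P = False
Step 1: H ∨ M = False OR False = False
Step 2: (False) → P: false only when antecedent=True and P=False.
Result: True

True


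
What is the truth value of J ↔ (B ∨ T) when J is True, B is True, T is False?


J = True, B = True, T = False
Step 1: B ∨ T = True OR False = True
Step 2: J ↔ (True): true when both sides have same truth value.
Result: True ↔ True = True

True


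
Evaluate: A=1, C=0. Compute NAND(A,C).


A AND C = 0
NOT(0) = 1

1


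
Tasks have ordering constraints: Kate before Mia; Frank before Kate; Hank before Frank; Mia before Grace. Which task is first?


Constraints: Kate before Mia; Frank before Kate; Hank before Frank; Mia before Grace
The first task can have nothing scheduled before it, so it must never appear on the right of a 'before'.
Tasks appearing after some 'before': Mia, Kate, Frank, Grace.
The only task not in that list is Hank → it is first.

Hank


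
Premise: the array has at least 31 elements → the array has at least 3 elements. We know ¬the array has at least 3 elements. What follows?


Modus tollens: P → Q, ¬Q ⊢ ¬P
P: the array has at least 31 elements
Q: the array has at least 3 elements
We have P → Q and Q is false.
By modus tollens, P must be false.

It is not the case that the array has at least 31 elements


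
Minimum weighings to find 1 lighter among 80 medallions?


Each weighing has 3 outcomes (left heavy / balance / right heavy), so k weighings distinguish at most 3^k cases; splitting into three near-equal groups achieves this.
Need 3^k ≥ 80: 3^3 = 27 < 80 ≤ 3^4 = 81
k = ⌈log₃(80)⌉ = 4

4


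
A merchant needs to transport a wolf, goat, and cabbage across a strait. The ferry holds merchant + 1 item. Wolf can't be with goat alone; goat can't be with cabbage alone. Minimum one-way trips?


1. merchant+goat → 2. merchant ← 3. merchant+wolf → 4. merchant+goat ← 5. merchant+cabbage → 6. merchant ← 7. merchant+goat →
Minimum trips = 7

7


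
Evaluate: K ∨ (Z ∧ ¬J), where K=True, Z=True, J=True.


K = True, Z = True, J = True
Expression: K ∨ (Z ∧ ¬J)
Step 1: ¬J = NOT True = False
Step 2: Z ∧ ¬J = True AND False = False
Step 3: K ∨ (False) = True OR False = True

True


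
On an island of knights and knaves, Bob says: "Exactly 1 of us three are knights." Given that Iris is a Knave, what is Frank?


Bob claims exactly 1 knights among Bob, Iris, Frank.
Given: Iris is a Knave.

Case 1: Bob is a Knight (tells truth)
  Then exactly 1 of the three are knights.
  Counting Bob, Iris: 1 knight(s) so far. Need 0 more → Frank = Knave.
Case 2: Bob is a Knave (lies)
  Then the count is NOT 1.
  If Frank = Knight, count = 1 = 1 → claim would be true, contradicts lie.
  If Frank = Knave, count = 0 ≠ 1 → lie confirmed ✓

Frank is a Knave.

Knave


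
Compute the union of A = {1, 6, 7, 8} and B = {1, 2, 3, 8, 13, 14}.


A = {1, 6, 7, 8}
B = {1, 2, 3, 8, 13, 14}
Operation: union
All elements combined: 1, 2, 3, 6, 7, 8, 13, 14

{1, 2, 3, 6, 7, 8, 13, 14}


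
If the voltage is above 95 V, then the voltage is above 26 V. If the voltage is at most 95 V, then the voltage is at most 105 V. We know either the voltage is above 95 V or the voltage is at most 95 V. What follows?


Constructive dilemma: (P → Q) ∧ (R → S), P ∨ R ⊢ Q ∨ S
Premise 1: the voltage is above 95 V → the voltage is above 26 V
Premise 2: the voltage is at most 95 V → the voltage is at most 105 V
Premise 3: the voltage is above 95 V ∨ the voltage is at most 95 V
Case 1: Assuming the voltage is above 95 V, then by Premise 1, the voltage is above 26 V.
Case 2: Assuming the voltage is at most 95 V, then by Premise 2, the voltage is at most 105 V.
Since one of the voltage is above 95 V or the voltage is at most 95 V must hold, we get the voltage is above 26 V or the voltage is at most 105 V.

The voltage is above 26 V or the voltage is at most 105 V.


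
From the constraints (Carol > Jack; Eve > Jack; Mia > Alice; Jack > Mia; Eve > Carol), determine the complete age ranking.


Constraints: Carol > Jack; Eve > Jack; Mia > Alice; Jack > Mia; Eve > Carol
Method: at each step, the next-highest is the one remaining person who never appears on the smaller side of a constraint between remaining people.
  Step 1: remaining {Mia, Carol, Alice, Eve, Jack}; on the smaller side: {Mia, Carol, Alice, Jack} → Eve is next (Eve > Jack; Eve > Carol).
  Step 2: remaining {Mia, Carol, Alice, Jack}; on the smaller side: {Mia, Alice, Jack} → Carol is next (Carol > Jack).
  Step 3: remaining {Mia, Alice, Jack}; on the smaller side: {Mia, Alice} → Jack is next (Jack > Mia).
  Step 4: remaining {Mia, Alice}; on the smaller side: {Alice} → Mia is next (Mia > Alice).
  Step 5: only Alice remains → lowest.
Final ranking (highest to lowest):

Eve > Carol > Jack > Mia > Alice


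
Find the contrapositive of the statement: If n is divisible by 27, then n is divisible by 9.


Original: If n is divisible by 27, then n is divisible by 9
Contrapositive: If ¬Q, then ¬P
Negate Q: not (n is divisible by 9)
Negate P: not (n is divisible by 27)

If not (n is divisible by 9), then not (n is divisible by 27).


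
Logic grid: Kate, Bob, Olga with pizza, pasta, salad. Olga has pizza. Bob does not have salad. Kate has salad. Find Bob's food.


From clues:
  Olga → pizza
  Kate → salad
By elimination, Bob gets the remaining.

pasta


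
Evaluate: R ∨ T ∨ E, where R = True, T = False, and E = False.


R = True, T = False, E = False
Step 1: R ∨ T = True OR False = True
Step 2: True ∨ E = True OR False = True
OR is true when at least one operand is true.

True


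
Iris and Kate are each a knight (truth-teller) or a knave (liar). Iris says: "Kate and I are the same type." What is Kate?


Iris says: "Kate and I are the same type."
Case 1: Iris is a Knight (truth-teller)
  Statement is true → they ARE the same → Kate is also a Knight
Case 2: Iris is a Knave (liar)
  Statement is false → they are NOT the same → Kate is a Knight
In both cases, Kate is a Knight.

Knight


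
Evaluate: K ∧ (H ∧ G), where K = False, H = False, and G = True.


K = False, H = False, G = True
Step 1: H ∧ G = False AND True = False
Step 2: K ∧ False = False AND False = False
AND is true only when ALL operands are true.

False


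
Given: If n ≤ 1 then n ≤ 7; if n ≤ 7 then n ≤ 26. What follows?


Hypothetical syllogism: P → Q, Q → R ⊢ P → R
Premise 1: n ≤ 1 → n ≤ 7
Premise 2: n ≤ 7 → n ≤ 26
Chain the implications: the middle term (n ≤ 7) links the two.
Conclusion: If n ≤ 1, then n ≤ 26.

If n ≤ 1, then n ≤ 26.


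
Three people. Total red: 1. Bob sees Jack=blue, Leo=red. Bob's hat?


Total red = 1, seen red = 1
Own red = 1 - 1 = 0
Bob's hat is blue.

blue


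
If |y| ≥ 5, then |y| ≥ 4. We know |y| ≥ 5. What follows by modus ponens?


Modus ponens: P → Q, P ⊢ Q
P: |y| ≥ 5
Q: |y| ≥ 4
We have P → Q and P is true.
By modus ponens, Q must be true.

|y| ≥ 4


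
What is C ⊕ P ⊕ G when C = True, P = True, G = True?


C = True, P = True, G = True
Step 1: C ⊕ P = True XOR True = False
Step 2: False ⊕ G = False XOR True = True
XOR is true when an odd number of operands are true.

True


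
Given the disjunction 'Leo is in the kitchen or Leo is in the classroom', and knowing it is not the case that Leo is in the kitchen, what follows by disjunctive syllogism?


Disjunctive syllogism: P ∨ Q, ¬P ⊢ Q
Disjunction: Leo is in the kitchen ∨ Leo is in the classroom
We know it is not the case that Leo is in the kitchen.
By disjunctive syllogism, the other disjunct must be true.

Leo is in the classroom


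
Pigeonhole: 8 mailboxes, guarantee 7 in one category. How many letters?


Pigeonhole: to guarantee k in one of n categories, need (k-1)×n + 1.
k = 7, n = 8
Minimum = (7-1) × 8 + 1 = 6 × 8 + 1

49


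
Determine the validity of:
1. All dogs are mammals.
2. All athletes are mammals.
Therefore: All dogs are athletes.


Premise 1: All dogs are mammals.
Premise 2: All athletes are mammals.
Conclusion: All dogs are athletes.
Fallacy: undistributed middle. mammals is predicate in both.
Counterexample: dogs and athletes could be disjoint subsets of mammals.

Invalid


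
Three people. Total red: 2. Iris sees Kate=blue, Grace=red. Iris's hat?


Total red = 2, seen red = 1
Own red = 2 - 1 = 1
Iris's hat is red.

red


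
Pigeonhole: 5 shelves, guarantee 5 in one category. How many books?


Pigeonhole: to guarantee k in one of n categories, need (k-1)×n + 1.
k = 5, n = 5
Minimum = (5-1) × 5 + 1 = 4 × 5 + 1

21


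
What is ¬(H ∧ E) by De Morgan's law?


De Morgan's law: ¬(P ∧ Q) ≡ ¬P ∨ ¬Q
¬(H ∧ E) = ¬H ∨ ¬E

¬H ∨ ¬E


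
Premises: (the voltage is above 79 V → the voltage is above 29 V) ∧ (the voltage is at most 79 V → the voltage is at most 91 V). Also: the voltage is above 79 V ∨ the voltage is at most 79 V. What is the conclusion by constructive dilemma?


Constructive dilemma: (P → Q) ∧ (R → S), P ∨ R ⊢ Q ∨ S
Premise 1: the voltage is above 79 V → the voltage is above 29 V
Premise 2: the voltage is at most 79 V → the voltage is at most 91 V
Premise 3: the voltage is above 79 V ∨ the voltage is at most 79 V
Case 1: Assuming the voltage is above 79 V, then by Premise 1, the voltage is above 29 V.
Case 2: Assuming the voltage is at most 79 V, then by Premise 2, the voltage is at most 91 V.
Since one of the voltage is above 79 V or the voltage is at most 79 V must hold, we get the voltage is above 29 V or the voltage is at most 91 V.

The voltage is above 29 V or the voltage is at most 91 V.


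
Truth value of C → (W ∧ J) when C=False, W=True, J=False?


C = False, W = True, J = False
Expression: C → (W ∧ J)
Step 1: W ∧ J = True AND False = False
Step 2: C → (False) = False → False = True

True


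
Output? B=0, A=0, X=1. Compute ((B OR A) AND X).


B OR A = 0|0 = 0
0 AND 1 = 0

0


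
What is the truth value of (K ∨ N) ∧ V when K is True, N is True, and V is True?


K = True, N = True, V = True
Step 1: K ∨ N = True OR True = True
Step 2: True ∧ V = True AND True = True
OR is true when at least one operand is true; AND requires both.

True


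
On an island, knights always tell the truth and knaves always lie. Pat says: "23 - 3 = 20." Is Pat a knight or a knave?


Statement: "23 - 3 = 20."
Actual: 23 - 3 = 20
Claimed: 20
Statement is TRUE → Pat tells the truth → Knight

Knight


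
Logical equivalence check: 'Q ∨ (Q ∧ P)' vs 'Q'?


Expression 1: Q ∨ (Q ∧ P)
Expression 2: Q
Truth table (Q P | Expr1 Expr2):
  T T |   T     T
  T F |   T     T
  F T |   F     F
  F F |   F     F
All 4 rows agree, so the expressions are logically equivalent.

Yes


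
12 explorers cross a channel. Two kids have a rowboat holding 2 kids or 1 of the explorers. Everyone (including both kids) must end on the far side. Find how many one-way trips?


Per crossing of one of the explorers: kids→, one←, one of the explorers→, one← = 4 trips
12 × 4 = 48, + 1 final kids→ = 49
Minimum trips = 49

49


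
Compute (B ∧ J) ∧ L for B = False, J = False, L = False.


B = False, J = False, L = False
Step 1: B ∧ J = False AND False = False
Step 2: False ∧ L = False AND False = False
AND is true only when ALL operands are true.

False


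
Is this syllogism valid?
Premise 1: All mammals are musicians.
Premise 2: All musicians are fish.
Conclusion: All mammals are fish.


Premise 1: All mammals are musicians.
Premise 2: All musicians are fish.
Conclusion: All mammals are fish.
Barbara syllogism (AAA-1): All A are B, All B are C → All A are C.
Middle term (musicians) distributed in premise 2.

Valid


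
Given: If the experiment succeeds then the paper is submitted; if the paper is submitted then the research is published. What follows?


Hypothetical syllogism: P → Q, Q → R ⊢ P → R
Premise 1: the experiment succeeds → the paper is submitted
Premise 2: the paper is submitted → the research is published
Chain the implications: the middle term (the paper is submitted) links the two.
Conclusion: If the experiment succeeds, then the research is published.

If the experiment succeeds, then the research is published.


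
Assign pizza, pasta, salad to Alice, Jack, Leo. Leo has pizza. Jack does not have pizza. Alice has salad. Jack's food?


From clues:
  Leo → pizza
  Alice → salad
By elimination, Jack gets the remaining.

pasta


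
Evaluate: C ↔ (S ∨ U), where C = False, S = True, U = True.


C = False, S = True, U = True
Step 1: S ∨ U = True OR True = True
Step 2: C ↔ (True): true when both sides have same truth value.
Result: False ↔ True = False

False


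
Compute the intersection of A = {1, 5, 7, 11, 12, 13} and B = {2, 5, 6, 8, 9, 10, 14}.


A = {1, 5, 7, 11, 12, 13}
B = {2, 5, 6, 8, 9, 10, 14}
Operation: intersection
Elements in both: 5

{5}


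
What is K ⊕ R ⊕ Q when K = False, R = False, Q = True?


K = False, R = False, Q = True
Step 1: K ⊕ R = False XOR False = False
Step 2: False ⊕ Q = False XOR True = True
XOR is true when an odd number of operands are true.

True


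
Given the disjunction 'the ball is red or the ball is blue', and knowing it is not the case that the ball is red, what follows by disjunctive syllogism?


Disjunctive syllogism: P ∨ Q, ¬P ⊢ Q
Disjunction: the ball is red ∨ the ball is blue
We know it is not the case that the ball is red.
By disjunctive syllogism, the other disjunct must be true.

The ball is blue


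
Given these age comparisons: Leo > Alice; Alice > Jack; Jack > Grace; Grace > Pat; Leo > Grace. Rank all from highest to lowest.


Constraints: Leo > Alice; Alice > Jack; Jack > Grace; Grace > Pat; Leo > Grace
Method: at each step, the next-highest is the one remaining person who never appears on the smaller side of a constraint between remaining people.
  Step 1: remaining {Pat, Jack, Alice, Leo, Grace}; on the smaller side: {Pat, Jack, Alice, Grace} → Leo is next (Leo > Alice; Leo > Grace).
  Step 2: remaining {Pat, Jack, Alice, Grace}; on the smaller side: {Pat, Jack, Grace} → Alice is next (Alice > Jack).
  Step 3: remaining {Pat, Jack, Grace}; on the smaller side: {Pat, Grace} → Jack is next (Jack > Grace).
  Step 4: remaining {Pat, Grace}; on the smaller side: {Pat} → Grace is next (Grace > Pat).
  Step 5: only Pat remains → lowest.
Final ranking (highest to lowest):

Leo > Alice > Jack > Grace > Pat


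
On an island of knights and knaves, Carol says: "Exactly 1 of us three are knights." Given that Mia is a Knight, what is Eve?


Carol claims exactly 1 knights among Carol, Mia, Eve.
Given: Mia is a Knight.

Case 1: Carol is a Knight (tells truth)
  Then exactly 1 of the three are knights.
  Counting Carol, Mia: 2 knight(s) so far. Need -1 more → impossible.
Case 2: Carol is a Knave (lies)
  Then the count is NOT 1.
  If Eve = Knave, count = 1 = 1 → claim would be true, contradicts lie.
  If Eve = Knight, count = 2 ≠ 1 → lie confirmed ✓

Eve is a Knight.

Knight


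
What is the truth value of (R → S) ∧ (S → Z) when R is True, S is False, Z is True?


R = True, S = False, Z = True
Step 1: R → S is false only when R=True and S=False. Result: False
Step 2: S → Z is false only when S=True and Z=False. Result: True
Step 3: False ∧ True = False

False


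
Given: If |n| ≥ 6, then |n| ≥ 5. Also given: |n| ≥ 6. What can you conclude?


Modus ponens: P → Q, P ⊢ Q
P: |n| ≥ 6
Q: |n| ≥ 5
We have P → Q and P is true.
By modus ponens, Q must be true.

|n| ≥ 5


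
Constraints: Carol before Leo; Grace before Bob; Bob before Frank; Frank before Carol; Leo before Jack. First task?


Constraints: Carol before Leo; Grace before Bob; Bob before Frank; Frank before Carol; Leo before Jack
The first task can have nothing scheduled before it, so it must never appear on the right of a 'before'.
Tasks appearing after some 'before': Leo, Bob, Frank, Carol, Jack.
The only task not in that list is Grace → it is first.

Grace


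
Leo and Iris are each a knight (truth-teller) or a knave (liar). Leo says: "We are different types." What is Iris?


Leo says: "We are different types."
Case 1: Leo is a Knight (truth-teller)
  Statement is true → they ARE different → Iris is a Knave
Case 2: Leo is a Knave (liar)
  Statement is false → they are NOT different → Iris is a Knave
In both cases, Iris is a Knave.

Knave


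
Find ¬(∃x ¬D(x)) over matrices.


Original: ∃x ¬D(x)
Rule: ¬∀→∃, ¬∃→∀, negate predicate.
Negation: ∀x D(x)

∀x D(x)


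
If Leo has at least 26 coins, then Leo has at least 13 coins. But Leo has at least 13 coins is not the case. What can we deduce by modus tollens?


Modus tollens: P → Q, ¬Q ⊢ ¬P
P: Leo has at least 26 coins
Q: Leo has at least 13 coins
We have P → Q and Q is false.
By modus tollens, P must be false.

It is not the case that Leo has at least 26 coins


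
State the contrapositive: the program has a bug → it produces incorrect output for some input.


Original: If the program has a bug, then it produces incorrect output for some input
Contrapositive: If ¬Q, then ¬P
Negate Q: not (it produces incorrect output for some input)
Negate P: not (the program has a bug)

If not (it produces incorrect output for some input), then not (the program has a bug).


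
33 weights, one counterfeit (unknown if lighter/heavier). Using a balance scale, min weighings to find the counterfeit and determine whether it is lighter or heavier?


Let n = 33. 66 possibilities (n weights × lighter/heavier); each weighing has 3 outcomes.
Bound for k weighings: say the first weighing puts j weights on each pan. If it tips, the 2j weighed weights remain suspects (each with a known direction) and k-1 weighings give 3^(k-1) outcomes; 3^(k-1) is odd, so 2j ≤ 3^(k-1) - 1. If it balances, the n - 2j unweighed weights remain with direction unknown: 2(n - 2j) ≤ 3^(k-1) - 1 by the same parity argument. Adding, n ≤ (3^(k-1) - 1) + (3^(k-1) - 1)/2 = (3^k - 3)/2, and the classical three-group strategy achieves this (3 weights in 2 weighings, 12 in 3, 39 in 4, 120 in 5).
So we need the smallest k with (3^k - 3)/2 ≥ 33.
k = 3: (3^3 - 3)/2 = 12 < 33 ✗
k = 4: (3^4 - 3)/2 = 39 ≥ 33 ✓

4


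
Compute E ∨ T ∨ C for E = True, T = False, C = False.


E = True, T = False, C = False
Step 1: E ∨ T = True OR False = True
Step 2: True ∨ C = True OR False = True
OR is true when at least one operand is true.

True


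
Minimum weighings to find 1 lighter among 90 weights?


Each weighing has 3 outcomes (left heavy / balance / right heavy), so k weighings distinguish at most 3^k cases; splitting into three near-equal groups achieves this.
Need 3^k ≥ 90: 3^4 = 81 < 90 ≤ 3^5 = 243
k = ⌈log₃(90)⌉ = 5

5


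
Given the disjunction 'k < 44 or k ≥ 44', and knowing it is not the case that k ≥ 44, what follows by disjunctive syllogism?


Disjunctive syllogism: P ∨ Q, ¬P ⊢ Q
Disjunction: k < 44 ∨ k ≥ 44
We know it is not the case that k ≥ 44.
By disjunctive syllogism, the other disjunct must be true.

k < 44


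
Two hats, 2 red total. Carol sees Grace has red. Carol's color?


Total red = 2, Grace = red
Red accounted for: 1
Remaining for Carol: 1
Carol's hat is red.

red


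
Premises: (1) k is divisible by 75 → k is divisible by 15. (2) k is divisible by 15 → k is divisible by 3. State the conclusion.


Hypothetical syllogism: P → Q, Q → R ⊢ P → R
Premise 1: k is divisible by 75 → k is divisible by 15
Premise 2: k is divisible by 15 → k is divisible by 3
Chain the implications: the middle term (k is divisible by 15) links the two.
Conclusion: If k is divisible by 75, then k is divisible by 3.

If k is divisible by 75, then k is divisible by 3.


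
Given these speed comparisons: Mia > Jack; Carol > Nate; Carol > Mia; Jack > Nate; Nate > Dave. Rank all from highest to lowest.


Constraints: Mia > Jack; Carol > Nate; Carol > Mia; Jack > Nate; Nate > Dave
Method: at each step, the next-highest is the one remaining person who never appears on the smaller side of a constraint between remaining people.
  Step 1: remaining {Mia, Carol, Dave, Nate, Jack}; on the smaller side: {Mia, Dave, Nate, Jack} → Carol is next (Carol > Nate; Carol > Mia).
  Step 2: remaining {Mia, Dave, Nate, Jack}; on the smaller side: {Dave, Nate, Jack} → Mia is next (Mia > Jack).
  Step 3: remaining {Dave, Nate, Jack}; on the smaller side: {Dave, Nate} → Jack is next (Jack > Nate).
  Step 4: remaining {Dave, Nate}; on the smaller side: {Dave} → Nate is next (Nate > Dave).
  Step 5: only Dave remains → lowest.
Final ranking (highest to lowest):

Carol > Mia > Jack > Nate > Dave


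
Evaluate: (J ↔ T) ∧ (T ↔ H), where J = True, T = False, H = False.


J = True, T = False, H = False
Step 1: J ↔ T is true when J and T have the same value. Result: False
Step 2: T ↔ H is true when T and H have the same value. Result: True
Step 3: False ∧ True = False

False


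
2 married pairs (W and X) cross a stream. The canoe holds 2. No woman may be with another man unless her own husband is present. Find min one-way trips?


Label couples W and X.
1. WW+WX → (far: WW,WX; near: HW,HX)
2. WW ←   (far: WX; near: HW,HX,WW)
3. HW+HX → (far: HW,HX,WX; near: WW)
4. HW ←   (far: HX,WX; near: HW,WW)  — HW returns, since WW is alone on near bank
5. HW+WW → (far: all four; near: empty)
Every state respects the constraint.
Minimum trips = 5

5


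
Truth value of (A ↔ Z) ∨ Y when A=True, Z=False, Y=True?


A = True, Z = False, Y = True
Expression: (A ↔ Z) ∨ Y
Step 1: A ↔ Z = (True iff False) (true when values match) = False
Step 2: (False) ∨ Y = False OR True = True

True


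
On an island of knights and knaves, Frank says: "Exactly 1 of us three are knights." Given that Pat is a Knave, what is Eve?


Frank claims exactly 1 knights among Frank, Pat, Eve.
Given: Pat is a Knave.

Case 1: Frank is a Knight (tells truth)
  Then exactly 1 of the three are knights.
  Counting Frank, Pat: 1 knight(s) so far. Need 0 more → Eve = Knave.
Case 2: Frank is a Knave (lies)
  Then the count is NOT 1.
  If Eve = Knight, count = 1 = 1 → claim would be true, contradicts lie.
  If Eve = Knave, count = 0 ≠ 1 → lie confirmed ✓

Eve is a Knave.

Knave


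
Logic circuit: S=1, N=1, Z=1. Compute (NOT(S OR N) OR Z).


S OR N = 1
NOT(1) = 0
0 OR 1 = 1

1


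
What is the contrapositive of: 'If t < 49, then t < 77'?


Original: If t < 49, then t < 77
Contrapositive: If ¬Q, then ¬P
Negate Q: not (t < 77)
Negate P: not (t < 49)

If not (t < 77), then not (t < 49).


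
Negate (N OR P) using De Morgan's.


De Morgan's law: ¬(P ∨ Q) ≡ ¬P ∧ ¬Q
¬(N ∨ P) = ¬N ∧ ¬P

¬N ∧ ¬P


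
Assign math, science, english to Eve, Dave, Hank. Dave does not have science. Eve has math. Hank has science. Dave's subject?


From clues:
  Hank → science
  Eve → math
By elimination, Dave gets the remaining.

english


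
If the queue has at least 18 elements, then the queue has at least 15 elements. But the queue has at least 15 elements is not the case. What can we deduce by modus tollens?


Modus tollens: P → Q, ¬Q ⊢ ¬P
P: the queue has at least 18 elements
Q: the queue has at least 15 elements
We have P → Q and Q is false.
By modus tollens, P must be false.

It is not the case that the queue has at least 18 elements


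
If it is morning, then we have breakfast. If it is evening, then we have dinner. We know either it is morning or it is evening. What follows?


Constructive dilemma: (P → Q) ∧ (R → S), P ∨ R ⊢ Q ∨ S
Premise 1: it is morning → we have breakfast
Premise 2: it is evening → we have dinner
Premise 3: it is morning ∨ it is evening
Case 1: Assuming it is morning, then by Premise 1, we have breakfast.
Case 2: Assuming it is evening, then by Premise 2, we have dinner.
Since one of it is morning or it is evening must hold, we get we have breakfast or we have dinner.

We have breakfast or we have dinner.


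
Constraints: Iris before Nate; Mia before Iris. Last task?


Constraints: Iris before Nate; Mia before Iris
The last task can have nothing scheduled after it, so it must never appear on the left of a 'before'.
Tasks appearing before some other task: Iris, Mia.
The only task not in that list is Nate → it is last.

Nate


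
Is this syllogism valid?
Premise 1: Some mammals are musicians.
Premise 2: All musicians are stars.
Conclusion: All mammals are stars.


Premise 1: Some mammals are musicians.
Premise 2: All musicians are stars.
Conclusion: All mammals are stars.
Fallacy: illicit minor. The minor term (mammals) is distributed in the conclusion ('All mammals ...') but undistributed in its premise ('Some mammals are musicians' doesn't cover all mammals).
Only 'Some mammals are stars' follows, not 'All'.

Invalid


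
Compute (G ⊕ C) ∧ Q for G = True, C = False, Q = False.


G = True, C = False, Q = False
Step 1: G ⊕ C = True XOR False = True
Step 2: True ∧ Q = True AND False = False
XOR true when exactly one of G,C is true; then AND with Q.

False


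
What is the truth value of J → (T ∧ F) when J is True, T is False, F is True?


J = True, T = False, F = True
Step 1: T ∧ F = False AND True = False
Step 2: J → (False): false only when J=True and consequent=False.
Result: False

False


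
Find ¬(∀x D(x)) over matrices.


Original: ∀x D(x)
Rule: ¬∀→∃, ¬∃→∀, negate predicate.
Negation: ∃x ¬D(x)

∃x ¬D(x)


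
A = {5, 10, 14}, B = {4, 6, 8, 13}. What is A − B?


A = {5, 10, 14}
B = {4, 6, 8, 13}
Operation: difference A − B
In A but not B: 5, 10, 14

{5, 10, 14}


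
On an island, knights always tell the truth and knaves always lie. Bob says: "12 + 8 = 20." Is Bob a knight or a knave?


Statement: "12 + 8 = 20."
Actual: 12 + 8 = 20
Claimed: 20
Statement is TRUE → Bob tells the truth → Knight

Knight


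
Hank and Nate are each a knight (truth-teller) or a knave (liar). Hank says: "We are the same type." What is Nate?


Hank says: "We are the same type."
Case 1: Hank is a Knight (truth-teller)
  Statement is true → they ARE the same → Nate is also a Knight
Case 2: Hank is a Knave (liar)
  Statement is false → they are NOT the same → Nate is a Knight
In both cases, Nate is a Knight.

Knight


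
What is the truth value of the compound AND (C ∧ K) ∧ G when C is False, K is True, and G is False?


C = False, K = True, G = False
Step 1: C ∧ K = False AND True = False
Step 2: False ∧ G = False AND False = False
AND is true only when ALL operands are true.

False


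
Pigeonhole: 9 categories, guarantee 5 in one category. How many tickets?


Pigeonhole: to guarantee k in one of n categories, need (k-1)×n + 1.
k = 5, n = 9
Minimum = (5-1) × 9 + 1 = 4 × 9 + 1

37


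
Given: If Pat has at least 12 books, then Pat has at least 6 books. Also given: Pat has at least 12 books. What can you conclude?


Modus ponens: P → Q, P ⊢ Q
P: Pat has at least 12 books
Q: Pat has at least 6 books
We have P → Q and P is true.
By modus ponens, Q must be true.

Pat has at least 6 books


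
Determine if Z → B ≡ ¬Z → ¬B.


Expression 1: Z → B
Expression 2: ¬Z → ¬B
Truth table (Z B | Expr1 Expr2):
  T T |   T     T
  T F |   F     T   ← differ
  F T |   T     F   ← differ
  F F |   T     T
Counterexample: Z=T, B=F gives Expr1 = F but Expr2 = T, so the expressions are NOT logically equivalent.

No


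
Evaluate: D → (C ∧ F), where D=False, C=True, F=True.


D = False, C = True, F = True
Expression: D → (C ∧ F)
Step 1: C ∧ F = True AND True = True
Step 2: D → (True) = False → True = True

True


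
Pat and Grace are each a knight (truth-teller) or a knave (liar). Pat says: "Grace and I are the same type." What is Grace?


Pat says: "Grace and I are the same type."
Case 1: Pat is a Knight (truth-teller)
  Statement is true → they ARE the same → Grace is also a Knight
Case 2: Pat is a Knave (liar)
  Statement is false → they are NOT the same → Grace is a Knight
In both cases, Grace is a Knight.

Knight


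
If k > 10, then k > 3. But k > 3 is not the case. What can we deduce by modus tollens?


Modus tollens: P → Q, ¬Q ⊢ ¬P
P: k > 10
Q: k > 3
We have P → Q and Q is false.
By modus tollens, P must be false.

It is not the case that k > 10


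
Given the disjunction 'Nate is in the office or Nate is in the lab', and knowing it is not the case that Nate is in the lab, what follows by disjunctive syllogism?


Disjunctive syllogism: P ∨ Q, ¬P ⊢ Q
Disjunction: Nate is in the office ∨ Nate is in the lab
We know it is not the case that Nate is in the lab.
By disjunctive syllogism, the other disjunct must be true.

Nate is in the office


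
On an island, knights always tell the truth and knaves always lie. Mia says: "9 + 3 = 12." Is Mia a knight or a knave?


Statement: "9 + 3 = 12."
Actual: 9 + 3 = 12
Claimed: 12
Statement is TRUE → Mia tells the truth → Knight

Knight


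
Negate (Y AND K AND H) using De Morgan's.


De Morgan's law: ¬(P ∧ Q ∧ R) ≡ ¬P ∨ ¬Q ∨ ¬R
¬(Y ∧ K ∧ H) = ¬Y ∨ ¬K ∨ ¬H

¬Y ∨ ¬K ∨ ¬H


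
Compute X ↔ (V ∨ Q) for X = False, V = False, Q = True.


X = False, V = False, Q = True
Step 1: V ∨ Q = False OR True = True
Step 2: X ↔ (True): true when both sides have same truth value.
Result: False ↔ True = False

False


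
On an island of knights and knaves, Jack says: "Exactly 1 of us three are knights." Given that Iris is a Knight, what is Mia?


Jack claims exactly 1 knights among Jack, Iris, Mia.
Given: Iris is a Knight.

Case 1: Jack is a Knight (tells truth)
  Then exactly 1 of the three are knights.
  Counting Jack, Iris: 2 knight(s) so far. Need -1 more → impossible.
Case 2: Jack is a Knave (lies)
  Then the count is NOT 1.
  If Mia = Knave, count = 1 = 1 → claim would be true, contradicts lie.
  If Mia = Knight, count = 2 ≠ 1 → lie confirmed ✓

Mia is a Knight.

Knight


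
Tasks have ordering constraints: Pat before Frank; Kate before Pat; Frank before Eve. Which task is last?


Constraints: Pat before Frank; Kate before Pat; Frank before Eve
The last task can have nothing scheduled after it, so it must never appear on the left of a 'before'.
Tasks appearing before some other task: Pat, Kate, Frank.
The only task not in that list is Eve → it is last.

Eve


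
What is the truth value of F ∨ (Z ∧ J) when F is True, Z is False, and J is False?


F = True, Z = False, J = False
Step 1: Z ∧ J = False AND False = False
Step 2: F ∨ False = True OR False = True
AND evaluated first (higher precedence); then OR applied.

True


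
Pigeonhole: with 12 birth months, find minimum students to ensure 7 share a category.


Pigeonhole: to guarantee k in one of n categories, need (k-1)×n + 1.
k = 7, n = 12
Minimum = (7-1) × 12 + 1 = 6 × 12 + 1

73


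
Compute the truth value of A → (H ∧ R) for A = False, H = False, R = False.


A = False, H = False, R = False
Step 1: H ∧ R = False AND False = False
Step 2: A → (False): false only when A=True and consequent=False.
Result: True

True


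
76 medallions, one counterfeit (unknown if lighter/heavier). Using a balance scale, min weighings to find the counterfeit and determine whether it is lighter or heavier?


Let n = 76. 152 possibilities (n medallions × lighter/heavier); each weighing has 3 outcomes.
Bound for k weighings: say the first weighing puts j medallions on each pan. If it tips, the 2j weighed medallions remain suspects (each with a known direction) and k-1 weighings give 3^(k-1) outcomes; 3^(k-1) is odd, so 2j ≤ 3^(k-1) - 1. If it balances, the n - 2j unweighed medallions remain with direction unknown: 2(n - 2j) ≤ 3^(k-1) - 1 by the same parity argument. Adding, n ≤ (3^(k-1) - 1) + (3^(k-1) - 1)/2 = (3^k - 3)/2, and the classical three-group strategy achieves this (3 medallions in 2 weighings, 12 in 3, 39 in 4, 120 in 5).
So we need the smallest k with (3^k - 3)/2 ≥ 76.
k = 4: (3^4 - 3)/2 = 39 < 76 ✗
k = 5: (3^5 - 3)/2 = 120 ≥ 76 ✓

5


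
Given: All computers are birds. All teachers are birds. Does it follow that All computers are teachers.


Premise 1: All computers are birds.
Premise 2: All teachers are birds.
Conclusion: All computers are teachers.
Fallacy: undistributed middle. birds is predicate in both.
Counterexample: computers and teachers could be disjoint subsets of birds.

Invalid


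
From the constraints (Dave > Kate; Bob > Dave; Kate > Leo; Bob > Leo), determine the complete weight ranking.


Constraints: Dave > Kate; Bob > Dave; Kate > Leo; Bob > Leo
Method: at each step, the next-highest is the one remaining person who never appears on the smaller side of a constraint between remaining people.
  Step 1: remaining {Kate, Dave, Bob, Leo}; on the smaller side: {Kate, Dave, Leo} → Bob is next (Bob > Dave; Bob > Leo).
  Step 2: remaining {Kate, Dave, Leo}; on the smaller side: {Kate, Leo} → Dave is next (Dave > Kate).
  Step 3: remaining {Kate, Leo}; on the smaller side: {Leo} → Kate is next (Kate > Leo).
  Step 4: only Leo remains → lowest.
Final ranking (highest to lowest):

Bob > Dave > Kate > Leo


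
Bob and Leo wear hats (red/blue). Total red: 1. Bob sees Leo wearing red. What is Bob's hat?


Total red = 1, Leo = red
Red accounted for: 1
Remaining for Bob: 0
Bob's hat is blue.

blue


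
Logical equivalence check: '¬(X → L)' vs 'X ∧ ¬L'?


Expression 1: ¬(X → L)
Expression 2: X ∧ ¬L
Truth table (X L | Expr1 Expr2):
  T T |   F     F
  T F |   T     T
  F T |   F     F
  F F |   F     F
All 4 rows agree, so the expressions are logically equivalent.

Yes


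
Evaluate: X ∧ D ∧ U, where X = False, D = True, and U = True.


X = False, D = True, U = True
Step 1: X ∧ D = False AND True = False
Step 2: (False) ∧ U = (False) AND True = False
AND is true only when ALL operands are true.

False
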